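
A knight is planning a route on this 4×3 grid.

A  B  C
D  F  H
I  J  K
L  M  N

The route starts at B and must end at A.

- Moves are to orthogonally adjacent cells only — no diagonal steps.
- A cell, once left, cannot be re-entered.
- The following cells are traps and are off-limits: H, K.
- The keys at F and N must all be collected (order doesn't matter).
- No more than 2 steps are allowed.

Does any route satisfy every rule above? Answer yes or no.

N must be visited but has only one open neighbour (M), and it is neither the start nor the goal — the route would have to enter and leave through M, re-entering it.

no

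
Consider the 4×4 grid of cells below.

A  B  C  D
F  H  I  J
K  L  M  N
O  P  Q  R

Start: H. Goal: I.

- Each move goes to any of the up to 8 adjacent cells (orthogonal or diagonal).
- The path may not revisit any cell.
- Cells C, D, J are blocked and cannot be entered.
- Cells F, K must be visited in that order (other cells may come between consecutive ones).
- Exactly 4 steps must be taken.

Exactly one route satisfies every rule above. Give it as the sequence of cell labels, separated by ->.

The waypoints must appear in the order F, K, with no cell reused.
Route from H: left to F, down to K, right to L, up-right to I — 4 moves in all.
Check: order respected (F at step 1, K at step 2); 4 moves as required.

H -> F -> K -> L -> I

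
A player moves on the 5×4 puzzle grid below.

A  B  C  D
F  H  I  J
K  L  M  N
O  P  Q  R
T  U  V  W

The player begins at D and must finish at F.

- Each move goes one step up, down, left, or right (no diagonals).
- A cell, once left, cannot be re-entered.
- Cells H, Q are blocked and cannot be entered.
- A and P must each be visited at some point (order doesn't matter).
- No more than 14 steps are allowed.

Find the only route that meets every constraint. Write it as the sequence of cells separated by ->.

The 14-move cap with required stops at A, P leaves no slack for detours.
Route from D: down 4 to W, left 2 to U, up 2 to L, right 1 to M, up 2 to C, left 2 to A, down 1 to F — 14 moves in all.
Check: all required cells visited; 14 ≤ 14 moves.

D -> J -> N -> R -> W -> V -> U -> P -> L -> M -> I -> C -> B -> A -> F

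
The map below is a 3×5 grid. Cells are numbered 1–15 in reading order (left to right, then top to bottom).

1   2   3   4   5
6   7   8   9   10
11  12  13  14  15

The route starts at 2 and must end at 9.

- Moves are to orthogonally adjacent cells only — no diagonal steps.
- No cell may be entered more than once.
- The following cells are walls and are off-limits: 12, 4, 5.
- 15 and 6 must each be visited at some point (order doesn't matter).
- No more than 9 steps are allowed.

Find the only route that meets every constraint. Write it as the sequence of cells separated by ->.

2 -> 1 -> 6 -> 7 -> 8 -> 13 -> 14 -> 15 -> 10 -> 9

Any route must reach 15 and 6 and still end at 9 within 9 moves, so the order of the required stops is forced.
Route from 2: left 1 to 1, down 1 to 6, right 2 to 8, down 1 to 13, right 2 to 15, up 1 to 10, left 1 to 9 — 9 moves in all.
Check: all required cells visited; 9 ≤ 9 moves.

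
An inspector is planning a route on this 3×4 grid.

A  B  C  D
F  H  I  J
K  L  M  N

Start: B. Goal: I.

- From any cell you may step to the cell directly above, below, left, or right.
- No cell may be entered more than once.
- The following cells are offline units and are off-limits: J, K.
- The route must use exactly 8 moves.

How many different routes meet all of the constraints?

0

Need simple routes of exactly 8 moves from B to I (Manhattan distance 2, so 3 moves are spent on a detour and 3 undoing it).
No route satisfies every constraint, so the count is 0.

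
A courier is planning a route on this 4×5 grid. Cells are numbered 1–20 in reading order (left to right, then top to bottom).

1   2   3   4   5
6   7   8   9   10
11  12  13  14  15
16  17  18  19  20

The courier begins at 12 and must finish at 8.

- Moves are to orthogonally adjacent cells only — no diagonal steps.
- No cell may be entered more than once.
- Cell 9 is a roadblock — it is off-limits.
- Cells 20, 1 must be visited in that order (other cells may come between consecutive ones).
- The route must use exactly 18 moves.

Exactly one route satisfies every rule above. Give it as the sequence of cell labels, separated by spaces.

The waypoints must appear in the order 20, 1, with no cell reused.
Route from 12: left to 11, down to 16, 2× right (reaching 18), up to 13, right to 14, down to 19, right to 20, 3× up (reaching 5), 4× left (reaching 1), down to 6, 2× right (reaching 8) — 18 moves in all.
Check: order respected (20 at step 8, 1 at step 15); 18 moves as required.

12 11 16 17 18 13 14 19 20 15 10 5 4 3 2 1 6 7 8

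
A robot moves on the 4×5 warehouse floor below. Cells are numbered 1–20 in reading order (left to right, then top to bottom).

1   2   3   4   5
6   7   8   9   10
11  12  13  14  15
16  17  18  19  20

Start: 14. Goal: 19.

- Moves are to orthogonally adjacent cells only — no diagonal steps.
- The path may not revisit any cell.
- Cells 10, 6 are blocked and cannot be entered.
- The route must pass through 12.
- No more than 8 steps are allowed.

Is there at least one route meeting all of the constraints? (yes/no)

yes

One route that works: 14 → 13 → 12 → 17 → 18 → 19.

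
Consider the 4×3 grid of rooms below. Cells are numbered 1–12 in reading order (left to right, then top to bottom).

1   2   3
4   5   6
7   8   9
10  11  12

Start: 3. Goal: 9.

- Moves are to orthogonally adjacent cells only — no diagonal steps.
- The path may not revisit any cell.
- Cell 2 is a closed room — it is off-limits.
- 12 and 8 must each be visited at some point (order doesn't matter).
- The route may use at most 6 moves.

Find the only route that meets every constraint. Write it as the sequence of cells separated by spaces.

3 6 5 8 11 12 9

Any route must reach 12 and 8 and still end at 9 within 6 moves, so the order of the required stops is forced.
Route from 3: down to 6, left to 5, 2× down (reaching 11), right to 12, up to 9 — 6 moves in all.
Check: all required cells visited; 6 ≤ 6 moves.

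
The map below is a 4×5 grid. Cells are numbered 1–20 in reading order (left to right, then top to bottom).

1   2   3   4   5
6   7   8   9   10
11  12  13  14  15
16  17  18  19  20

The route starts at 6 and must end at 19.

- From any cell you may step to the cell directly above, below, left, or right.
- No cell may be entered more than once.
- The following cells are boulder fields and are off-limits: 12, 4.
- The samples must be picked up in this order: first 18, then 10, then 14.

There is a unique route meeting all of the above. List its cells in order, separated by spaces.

6 11 16 17 18 13 8 9 10 15 14 19

The waypoints must appear in the order 18, 10, 14, with no cell reused.
Route from 6: down 2 to 16, right 2 to 18, up 2 to 8, right 2 to 10, down 1 to 15, left 1 to 14, down 1 to 19 — 11 moves in all.
Check: order respected (18 at step 4, 10 at step 8, 14 at step 10).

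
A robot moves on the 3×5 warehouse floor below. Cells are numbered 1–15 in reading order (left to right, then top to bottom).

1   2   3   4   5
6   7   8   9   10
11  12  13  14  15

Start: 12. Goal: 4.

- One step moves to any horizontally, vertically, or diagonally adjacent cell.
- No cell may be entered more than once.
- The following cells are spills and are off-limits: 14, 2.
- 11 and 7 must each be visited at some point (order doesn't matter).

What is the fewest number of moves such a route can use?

Any route passes through 11 and 7 in some order between 12 and 4. Summing Chebyshev distances along each leg and taking the cheapest ordering (12 → 11 → 7 → 4) gives a lower bound of 1 + 1 + 2 = 4 moves.
A route of 4 moves achieves this: 12 → 11 → 7 → 3 → 4.
Since 4 matches the lower bound, it is optimal.

4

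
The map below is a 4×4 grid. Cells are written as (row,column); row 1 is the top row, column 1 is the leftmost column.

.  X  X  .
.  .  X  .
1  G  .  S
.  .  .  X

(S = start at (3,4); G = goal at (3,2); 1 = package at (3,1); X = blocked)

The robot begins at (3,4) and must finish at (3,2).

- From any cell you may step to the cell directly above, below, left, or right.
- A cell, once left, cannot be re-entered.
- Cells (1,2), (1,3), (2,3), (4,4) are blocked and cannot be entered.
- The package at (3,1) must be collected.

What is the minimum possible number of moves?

6

Any route passes through (3,1) somewhere between (3,4) and (3,2). Summing Manhattan distances along the two legs ((3,4) → (3,1) → (3,2)) gives a lower bound of 3 + 1 = 4 moves.
The shortest route satisfying every rule uses 6 moves: (3,4) → (3,3) → (4,3) → (4,2) → (4,1) → (3,1) → (3,2).
The no-revisit rule (legs can't share cells) pushes the minimum above the 4-move bound; an exhaustive check rules out every length from 4 to 5, leaving 6 as the minimum.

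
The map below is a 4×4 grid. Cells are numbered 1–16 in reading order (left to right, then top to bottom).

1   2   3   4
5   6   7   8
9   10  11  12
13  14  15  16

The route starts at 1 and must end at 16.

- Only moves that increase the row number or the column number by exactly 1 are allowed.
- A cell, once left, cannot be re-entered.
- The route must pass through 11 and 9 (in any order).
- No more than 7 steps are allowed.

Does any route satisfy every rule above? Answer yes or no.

yes

One route that works: 1 → 5 → 9 → 10 → 11 → 15 → 16.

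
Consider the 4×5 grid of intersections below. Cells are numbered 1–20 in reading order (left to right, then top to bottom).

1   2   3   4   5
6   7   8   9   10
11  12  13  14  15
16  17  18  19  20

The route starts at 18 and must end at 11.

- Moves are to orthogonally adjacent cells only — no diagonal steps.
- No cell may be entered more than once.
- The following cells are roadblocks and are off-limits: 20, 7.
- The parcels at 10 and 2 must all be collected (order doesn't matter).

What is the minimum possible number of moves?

11

Any route passes through 10 and 2 in some order between 18 and 11. Summing Manhattan distances along each leg and taking the cheapest ordering (18 → 10 → 2 → 11) gives a lower bound of 4 + 4 + 3 = 11 moves.
A route of 11 moves achieves this: 18 → 13 → 8 → 9 → 10 → 5 → 4 → 3 → 2 → 1 → 6 → 11.
Since 11 matches the lower bound, it is optimal.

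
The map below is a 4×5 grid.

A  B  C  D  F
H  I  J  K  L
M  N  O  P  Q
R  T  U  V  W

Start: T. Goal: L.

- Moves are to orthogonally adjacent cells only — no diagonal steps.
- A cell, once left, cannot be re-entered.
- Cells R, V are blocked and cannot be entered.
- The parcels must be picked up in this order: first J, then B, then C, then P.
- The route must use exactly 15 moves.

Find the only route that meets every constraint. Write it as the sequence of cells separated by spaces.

T U O J I N M H A B C D K P Q L

The waypoints must appear in the order J, B, C, P, with no cell reused.
Route from T: right 1 to U, up 2 to J, left 1 to I, down 1 to N, left 1 to M, up 2 to A, right 3 to D, down 2 to P, right 1 to Q, up 1 to L — 15 moves in all.
Check: order respected (J at step 3, B at step 9, C at step 10, P at step 13); 15 moves as required.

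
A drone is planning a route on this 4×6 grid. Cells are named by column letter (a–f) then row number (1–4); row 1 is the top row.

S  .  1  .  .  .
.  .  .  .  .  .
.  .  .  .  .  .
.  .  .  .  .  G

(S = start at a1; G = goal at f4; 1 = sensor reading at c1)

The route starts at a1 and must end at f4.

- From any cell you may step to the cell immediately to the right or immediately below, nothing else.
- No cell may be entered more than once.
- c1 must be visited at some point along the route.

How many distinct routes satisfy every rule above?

20

A right/down-only route from a1 to f4 makes exactly 3 down-moves and 5 right-moves in some order.
With no other constraints that would be C(8,3) = 56 routes.
Split at c1 and multiply the segment counts: a1→c1: 1; c1→f4: 20; product = 20.
That gives 20 routes.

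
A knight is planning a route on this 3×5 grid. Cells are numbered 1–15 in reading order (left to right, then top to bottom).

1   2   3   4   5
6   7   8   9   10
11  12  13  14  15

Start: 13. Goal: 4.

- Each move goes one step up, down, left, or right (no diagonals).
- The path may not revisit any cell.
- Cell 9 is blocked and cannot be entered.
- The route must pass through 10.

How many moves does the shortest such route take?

Any route passes through 10 somewhere between 13 and 4. Summing Manhattan distances along the two legs (13 → 10 → 4) gives a lower bound of 3 + 2 = 5 moves.
A route of 5 moves achieves this: 13 → 14 → 15 → 10 → 5 → 4.
Since 5 matches the lower bound, it is optimal.

5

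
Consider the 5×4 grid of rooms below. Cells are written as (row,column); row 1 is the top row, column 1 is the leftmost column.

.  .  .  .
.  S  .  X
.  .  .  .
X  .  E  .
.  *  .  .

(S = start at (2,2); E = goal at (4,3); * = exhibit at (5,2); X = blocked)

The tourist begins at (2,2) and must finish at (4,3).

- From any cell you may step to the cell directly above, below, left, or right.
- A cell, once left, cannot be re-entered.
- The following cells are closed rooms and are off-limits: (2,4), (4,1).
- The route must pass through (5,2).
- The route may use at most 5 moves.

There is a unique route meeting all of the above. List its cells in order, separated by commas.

(2,2), (3,2), (4,2), (5,2), (5,3), (4,3)

Any route must reach (5,2) and still end at (4,3) within 5 moves, so the order of the required stops is forced.
Route from (2,2): down 3 to (5,2), right 1 to (5,3), up 1 to (4,3) — 5 moves in all.
Check: all required cells visited; 5 ≤ 5 moves.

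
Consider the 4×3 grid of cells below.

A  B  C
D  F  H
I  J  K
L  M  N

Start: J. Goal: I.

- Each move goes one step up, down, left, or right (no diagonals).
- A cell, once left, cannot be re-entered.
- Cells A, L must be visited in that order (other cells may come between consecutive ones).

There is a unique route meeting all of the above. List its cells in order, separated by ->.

J -> F -> D -> A -> B -> C -> H -> K -> N -> M -> L -> I

The waypoints must appear in the order A, L, with no cell reused.
Route from J: up to F, left to D, up to A, 2× right (reaching C), 3× down (reaching N), 2× left (reaching L), up to I — 11 moves in all.
Check: order respected (A at step 3, L at step 10).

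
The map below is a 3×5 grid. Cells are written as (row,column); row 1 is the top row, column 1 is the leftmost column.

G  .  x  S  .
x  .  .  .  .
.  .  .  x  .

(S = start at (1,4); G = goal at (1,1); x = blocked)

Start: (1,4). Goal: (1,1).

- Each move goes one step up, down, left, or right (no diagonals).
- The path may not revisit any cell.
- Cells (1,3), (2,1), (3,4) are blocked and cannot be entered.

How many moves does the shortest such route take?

5

The Manhattan distance from (1,4) to (1,1) is |1−1| + |4−1| = 3, so at least 3 moves are needed.
That bound ignores the blocked cells. Measuring each leg by the fewest moves that actually steer around them ((1,4)→(1,1): 5) raises the lower bound to 5.
A route of 5 moves exists: (1,4) → (2,4) → (2,3) → (2,2) → (1,2) → (1,1).
Since 5 matches that lower bound, it is optimal.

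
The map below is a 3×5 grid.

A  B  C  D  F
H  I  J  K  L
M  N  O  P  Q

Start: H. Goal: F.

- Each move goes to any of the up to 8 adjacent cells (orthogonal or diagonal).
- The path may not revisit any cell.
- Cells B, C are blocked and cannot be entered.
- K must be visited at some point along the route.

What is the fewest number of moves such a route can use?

4

Any route passes through K somewhere between H and F. Summing Chebyshev distances along the two legs (H → K → F) gives a lower bound of 3 + 1 = 4 moves.
A route of 4 moves achieves this: H → I → J → K → F.
Since 4 matches the lower bound, it is optimal.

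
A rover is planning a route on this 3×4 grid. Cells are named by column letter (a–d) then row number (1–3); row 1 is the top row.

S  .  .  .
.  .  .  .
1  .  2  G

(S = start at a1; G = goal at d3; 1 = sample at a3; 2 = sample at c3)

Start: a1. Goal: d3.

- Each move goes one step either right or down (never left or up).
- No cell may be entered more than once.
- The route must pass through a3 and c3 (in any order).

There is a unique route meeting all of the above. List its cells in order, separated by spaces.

a1 a2 a3 b3 c3 d3

Moves only go right or down, so the column and row indices never decrease.
Route from a1: 2× down (reaching a3), 3× right (reaching d3) — 5 moves in all.
Check: all required cells visited.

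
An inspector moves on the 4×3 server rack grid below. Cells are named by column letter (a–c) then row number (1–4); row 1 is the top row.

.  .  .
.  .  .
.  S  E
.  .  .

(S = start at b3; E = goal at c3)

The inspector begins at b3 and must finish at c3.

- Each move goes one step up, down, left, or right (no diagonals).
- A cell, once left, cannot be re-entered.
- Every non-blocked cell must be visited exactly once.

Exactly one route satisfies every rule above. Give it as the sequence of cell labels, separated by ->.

b3 -> b2 -> c2 -> c1 -> b1 -> a1 -> a2 -> a3 -> a4 -> b4 -> c4 -> c3

Need to visit all 12 open cells exactly once, starting at b3 and ending at c3.
Cell c1 has only two open neighbours (c2 and b1), so the path must pass straight through it: one of those is the cell it's entered from and the other is where it exits.
Route from b3: up to b2, right to c2, up to c1, 2× left (reaching a1), 3× down (reaching a4), 2× right (reaching c4), up to c3 — 11 moves in all.
Check: all 12 open cells covered.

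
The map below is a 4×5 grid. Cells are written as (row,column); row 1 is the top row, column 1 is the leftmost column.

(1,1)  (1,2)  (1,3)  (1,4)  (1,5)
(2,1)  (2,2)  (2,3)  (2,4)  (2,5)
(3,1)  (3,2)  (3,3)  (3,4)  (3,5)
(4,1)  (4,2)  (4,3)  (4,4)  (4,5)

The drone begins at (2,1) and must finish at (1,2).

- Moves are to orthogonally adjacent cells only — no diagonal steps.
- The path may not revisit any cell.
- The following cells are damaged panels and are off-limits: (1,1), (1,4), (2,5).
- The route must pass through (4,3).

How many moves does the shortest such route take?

Any route passes through (4,3) somewhere between (2,1) and (1,2). Summing Manhattan distances along the two legs ((2,1) → (4,3) → (1,2)) gives a lower bound of 4 + 4 = 8 moves.
A route of 8 moves achieves this: (2,1) → (3,1) → (4,1) → (4,2) → (4,3) → (3,3) → (2,3) → (1,3) → (1,2).
Since 8 matches the lower bound, it is optimal.

8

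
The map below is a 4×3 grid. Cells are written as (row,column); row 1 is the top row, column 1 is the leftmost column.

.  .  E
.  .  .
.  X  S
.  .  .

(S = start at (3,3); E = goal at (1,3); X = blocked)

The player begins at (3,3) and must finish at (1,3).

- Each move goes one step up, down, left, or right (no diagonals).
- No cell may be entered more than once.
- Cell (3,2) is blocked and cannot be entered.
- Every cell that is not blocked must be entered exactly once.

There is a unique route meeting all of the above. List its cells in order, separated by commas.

Need to visit all 11 open cells exactly once, starting at (3,3) and ending at (1,3).
Cell (4,2) has only two open neighbours ((4,1) and (4,3)), so the path must pass straight through it: one of those is the cell it's entered from and the other is where it exits.
Route from (3,3): down 1 to (4,3), left 2 to (4,1), up 3 to (1,1), right 1 to (1,2), down 1 to (2,2), right 1 to (2,3), up 1 to (1,3) — 10 moves in all.
Check: all 11 open cells covered.

(3,3), (4,3), (4,2), (4,1), (3,1), (2,1), (1,1), (1,2), (2,2), (2,3), (1,3)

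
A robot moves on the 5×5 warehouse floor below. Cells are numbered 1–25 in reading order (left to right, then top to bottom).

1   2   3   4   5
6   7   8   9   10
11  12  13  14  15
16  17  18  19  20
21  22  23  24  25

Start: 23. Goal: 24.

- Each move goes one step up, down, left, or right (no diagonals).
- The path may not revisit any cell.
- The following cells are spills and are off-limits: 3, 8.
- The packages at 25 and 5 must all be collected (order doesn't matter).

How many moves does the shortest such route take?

11

Any route passes through 25 and 5 in some order between 23 and 24. Summing Manhattan distances along each leg and taking the cheapest ordering (23 → 25 → 5 → 24) gives a lower bound of 2 + 4 + 5 = 11 moves.
A route of 11 moves achieves this: 23 → 18 → 13 → 14 → 9 → 4 → 5 → 10 → 15 → 20 → 25 → 24.
Since 11 matches the lower bound, it is optimal.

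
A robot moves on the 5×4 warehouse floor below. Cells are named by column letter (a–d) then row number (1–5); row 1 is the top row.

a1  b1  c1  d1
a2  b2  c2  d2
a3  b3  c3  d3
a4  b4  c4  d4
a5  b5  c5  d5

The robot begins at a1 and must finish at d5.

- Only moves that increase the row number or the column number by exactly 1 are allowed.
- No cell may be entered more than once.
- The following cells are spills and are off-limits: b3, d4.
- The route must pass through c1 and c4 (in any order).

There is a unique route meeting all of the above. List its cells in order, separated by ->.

a1 -> b1 -> c1 -> c2 -> c3 -> c4 -> c5 -> d5

Moves only go right or down, so the column and row indices never decrease.
Route from a1: 2× right (reaching c1), 4× down (reaching c5), right to d5 — 7 moves in all.
Check: all required cells visited.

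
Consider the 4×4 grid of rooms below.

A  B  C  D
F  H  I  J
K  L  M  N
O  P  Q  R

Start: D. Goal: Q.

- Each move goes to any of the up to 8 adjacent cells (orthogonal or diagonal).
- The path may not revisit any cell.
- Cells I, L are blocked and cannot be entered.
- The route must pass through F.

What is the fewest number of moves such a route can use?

Any route passes through F somewhere between D and Q. Summing Chebyshev distances along the two legs (D → F → Q) gives a lower bound of 3 + 2 = 5 moves.
That bound ignores the blocked cells. Measuring each leg by the fewest moves that actually steer around them (D→F: 3; F→Q: 3) raises the lower bound to 6.
A route of 6 moves exists: D → C → B → F → H → M → Q.
Since 6 matches that lower bound, it is optimal.

6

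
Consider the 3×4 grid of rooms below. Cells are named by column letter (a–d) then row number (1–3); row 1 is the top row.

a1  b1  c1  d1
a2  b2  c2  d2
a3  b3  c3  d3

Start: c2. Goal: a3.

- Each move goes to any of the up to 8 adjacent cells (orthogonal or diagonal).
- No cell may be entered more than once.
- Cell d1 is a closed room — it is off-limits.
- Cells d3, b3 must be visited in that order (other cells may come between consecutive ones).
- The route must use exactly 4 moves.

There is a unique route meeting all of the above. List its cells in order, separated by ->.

c2 -> d3 -> c3 -> b3 -> a3

The waypoints must appear in the order d3, b3, with no cell reused.
Route from c2: down-right 1 to d3, left 3 to a3 — 4 moves in all.
Check: order respected (d3 at step 1, b3 at step 3); 4 moves as required.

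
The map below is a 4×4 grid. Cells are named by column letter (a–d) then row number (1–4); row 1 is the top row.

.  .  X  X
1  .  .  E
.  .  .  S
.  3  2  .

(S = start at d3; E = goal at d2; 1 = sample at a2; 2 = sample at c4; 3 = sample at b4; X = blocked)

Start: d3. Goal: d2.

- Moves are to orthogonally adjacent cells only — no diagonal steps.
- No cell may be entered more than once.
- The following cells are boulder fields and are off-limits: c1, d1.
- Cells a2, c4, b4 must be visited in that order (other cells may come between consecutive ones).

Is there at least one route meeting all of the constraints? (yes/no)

Ignoring the required order, 12 revisit-free routes from d3 to d2 pass through all of a2, c4, and b4; the waypoint orders that occur are c4 → b4 → a2 (12) — never a2 → c4 → b4.

no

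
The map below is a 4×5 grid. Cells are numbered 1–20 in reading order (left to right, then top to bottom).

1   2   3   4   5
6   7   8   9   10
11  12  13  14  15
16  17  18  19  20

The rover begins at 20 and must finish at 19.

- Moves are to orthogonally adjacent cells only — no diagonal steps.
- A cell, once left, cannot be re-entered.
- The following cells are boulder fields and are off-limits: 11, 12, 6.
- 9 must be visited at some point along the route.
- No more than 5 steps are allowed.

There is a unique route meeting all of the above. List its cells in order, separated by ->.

Any route must reach 9 and still end at 19 within 5 moves, so the order of the required stops is forced.
Route from 20: up 2 to 10, left 1 to 9, down 2 to 19 — 5 moves in all.
Check: all required cells visited; 5 ≤ 5 moves.

20 -> 15 -> 10 -> 9 -> 14 -> 19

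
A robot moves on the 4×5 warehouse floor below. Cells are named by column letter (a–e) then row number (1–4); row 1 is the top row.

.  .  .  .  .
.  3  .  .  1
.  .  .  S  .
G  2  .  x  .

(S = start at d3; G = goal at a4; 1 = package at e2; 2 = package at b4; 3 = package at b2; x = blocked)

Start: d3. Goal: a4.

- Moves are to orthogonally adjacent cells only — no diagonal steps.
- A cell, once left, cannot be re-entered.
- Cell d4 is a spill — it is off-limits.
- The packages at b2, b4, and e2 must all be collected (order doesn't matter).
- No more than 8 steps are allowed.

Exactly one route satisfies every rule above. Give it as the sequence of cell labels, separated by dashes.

d3 - e3 - e2 - d2 - c2 - b2 - b3 - b4 - a4

The 8-move cap with required stops at b2, b4, e2 leaves no slack for detours.
Route from d3: right to e3, up to e2, 3× left (reaching b2), 2× down (reaching b4), left to a4 — 8 moves in all.
Check: all required cells visited; 8 ≤ 8 moves.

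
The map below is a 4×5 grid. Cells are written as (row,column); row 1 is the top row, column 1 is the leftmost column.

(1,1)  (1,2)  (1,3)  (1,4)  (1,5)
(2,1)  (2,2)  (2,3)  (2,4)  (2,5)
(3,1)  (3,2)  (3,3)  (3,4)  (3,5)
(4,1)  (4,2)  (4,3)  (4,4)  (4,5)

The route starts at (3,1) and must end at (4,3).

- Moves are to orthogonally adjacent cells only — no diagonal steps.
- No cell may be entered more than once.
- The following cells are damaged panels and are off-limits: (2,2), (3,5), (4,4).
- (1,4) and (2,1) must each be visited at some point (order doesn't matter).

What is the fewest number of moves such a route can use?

Any route passes through (1,4) and (2,1) in some order between (3,1) and (4,3). Summing Manhattan distances along each leg and taking the cheapest ordering ((3,1) → (2,1) → (1,4) → (4,3)) gives a lower bound of 1 + 4 + 4 = 9 moves.
A route of 9 moves achieves this: (3,1) → (2,1) → (1,1) → (1,2) → (1,3) → (1,4) → (2,4) → (3,4) → (3,3) → (4,3).
Since 9 matches the lower bound, it is optimal.

9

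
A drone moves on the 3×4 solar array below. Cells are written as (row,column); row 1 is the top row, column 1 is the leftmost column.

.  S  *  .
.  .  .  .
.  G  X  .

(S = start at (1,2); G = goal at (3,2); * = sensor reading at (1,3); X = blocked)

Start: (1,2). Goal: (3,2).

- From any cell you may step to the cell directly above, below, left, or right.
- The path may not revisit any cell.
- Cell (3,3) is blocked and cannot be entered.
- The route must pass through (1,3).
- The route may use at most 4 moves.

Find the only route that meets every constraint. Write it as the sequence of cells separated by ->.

(1,2) -> (1,3) -> (2,3) -> (2,2) -> (3,2)

The 4-move cap with required stops at (1,3) leaves no slack for detours.
Route from (1,2): right 1 to (1,3), down 1 to (2,3), left 1 to (2,2), down 1 to (3,2) — 4 moves in all.
Check: all required cells visited; 4 ≤ 4 moves.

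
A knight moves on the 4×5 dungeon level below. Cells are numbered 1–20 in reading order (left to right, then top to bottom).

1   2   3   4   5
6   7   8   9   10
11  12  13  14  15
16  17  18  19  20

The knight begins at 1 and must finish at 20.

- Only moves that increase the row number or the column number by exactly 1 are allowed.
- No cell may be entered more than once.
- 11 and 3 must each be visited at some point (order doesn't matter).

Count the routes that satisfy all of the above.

0

A right/down-only route from 1 to 20 makes exactly 3 down-moves and 4 right-moves in some order.
With no other constraints that would be C(7,3) = 35 routes.
11 is below but to the left of 3: going 3 → 11 would need a leftward move and 11 → 3 an upward move, so no right/down-only route can visit both required cells.
No route satisfies every constraint, so the count is 0.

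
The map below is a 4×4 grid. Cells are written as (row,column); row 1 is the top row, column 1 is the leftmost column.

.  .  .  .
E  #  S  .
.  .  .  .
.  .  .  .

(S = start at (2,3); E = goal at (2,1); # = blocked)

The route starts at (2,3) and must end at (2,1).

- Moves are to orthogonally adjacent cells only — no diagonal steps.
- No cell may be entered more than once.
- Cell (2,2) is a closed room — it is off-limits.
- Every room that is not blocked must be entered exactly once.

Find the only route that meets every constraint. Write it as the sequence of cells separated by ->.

(2,3) -> (3,3) -> (3,2) -> (3,1) -> (4,1) -> (4,2) -> (4,3) -> (4,4) -> (3,4) -> (2,4) -> (1,4) -> (1,3) -> (1,2) -> (1,1) -> (2,1)

Need to visit all 15 open cells exactly once, starting at (2,3) and ending at (2,1).
Cell (1,4) has only two open neighbours ((2,4) and (1,3)), so the path must pass straight through it: one of those is the cell it's entered from and the other is where it exits.
Route from (2,3): down to (3,3), 2× left (reaching (3,1)), down to (4,1), 3× right (reaching (4,4)), 3× up (reaching (1,4)), 3× left (reaching (1,1)), down to (2,1) — 14 moves in all.
Check: all 15 open cells covered.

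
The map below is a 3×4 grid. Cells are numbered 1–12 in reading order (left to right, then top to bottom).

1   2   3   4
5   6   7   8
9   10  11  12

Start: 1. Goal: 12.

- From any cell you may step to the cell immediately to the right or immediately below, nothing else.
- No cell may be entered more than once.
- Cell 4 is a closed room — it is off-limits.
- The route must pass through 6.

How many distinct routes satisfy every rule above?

6

A right/down-only route from 1 to 12 makes exactly 2 down-moves and 3 right-moves in some order.
With no other constraints that would be C(5,2) = 10 routes.
Split at 6 and multiply the segment counts (each segment already excludes blocked cells): 1→6: 2; 6→12: 3; product = 6.
That gives 6 routes.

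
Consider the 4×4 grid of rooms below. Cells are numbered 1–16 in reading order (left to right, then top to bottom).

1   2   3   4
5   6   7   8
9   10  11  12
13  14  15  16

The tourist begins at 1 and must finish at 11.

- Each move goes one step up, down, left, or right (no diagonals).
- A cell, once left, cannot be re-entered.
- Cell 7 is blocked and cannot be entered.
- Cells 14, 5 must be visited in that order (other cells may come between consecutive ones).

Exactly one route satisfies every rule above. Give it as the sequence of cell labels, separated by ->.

1 -> 2 -> 3 -> 4 -> 8 -> 12 -> 16 -> 15 -> 14 -> 13 -> 9 -> 5 -> 6 -> 10 -> 11

The waypoints must appear in the order 14, 5, with no cell reused.
Route from 1: 3× right (reaching 4), 3× down (reaching 16), 3× left (reaching 13), 2× up (reaching 5), right to 6, down to 10, right to 11 — 14 moves in all.
Check: order respected (14 at step 8, 5 at step 11).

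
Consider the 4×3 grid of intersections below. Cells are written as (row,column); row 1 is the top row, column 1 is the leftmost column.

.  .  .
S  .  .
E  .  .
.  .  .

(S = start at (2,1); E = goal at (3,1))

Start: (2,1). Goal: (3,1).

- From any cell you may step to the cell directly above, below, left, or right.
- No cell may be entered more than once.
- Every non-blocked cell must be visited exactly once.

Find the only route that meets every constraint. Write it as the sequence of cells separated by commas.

(2,1), (1,1), (1,2), (1,3), (2,3), (2,2), (3,2), (3,3), (4,3), (4,2), (4,1), (3,1)

Need to visit all 12 open cells exactly once, starting at (2,1) and ending at (3,1).
Route from (2,1): up 1 to (1,1), right 2 to (1,3), down 1 to (2,3), left 1 to (2,2), down 1 to (3,2), right 1 to (3,3), down 1 to (4,3), left 2 to (4,1), up 1 to (3,1) — 11 moves in all.
Check: all 12 open cells covered.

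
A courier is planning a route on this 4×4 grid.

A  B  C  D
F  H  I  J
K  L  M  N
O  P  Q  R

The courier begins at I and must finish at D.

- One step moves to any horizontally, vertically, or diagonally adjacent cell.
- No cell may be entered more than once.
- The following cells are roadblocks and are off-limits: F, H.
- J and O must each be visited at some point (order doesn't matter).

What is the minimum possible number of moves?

6

Any route passes through J and O in some order between I and D. Summing Chebyshev distances along each leg and taking the cheapest ordering (I → O → J → D) gives a lower bound of 2 + 3 + 1 = 6 moves.
A route of 6 moves achieves this: I → L → O → P → M → J → D.
Since 6 matches the lower bound, it is optimal.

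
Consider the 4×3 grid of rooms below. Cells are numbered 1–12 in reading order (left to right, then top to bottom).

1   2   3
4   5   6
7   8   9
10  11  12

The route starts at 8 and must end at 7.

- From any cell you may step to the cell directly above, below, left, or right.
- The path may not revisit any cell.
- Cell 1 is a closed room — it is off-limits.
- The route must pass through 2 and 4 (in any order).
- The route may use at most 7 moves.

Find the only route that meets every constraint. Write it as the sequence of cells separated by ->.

8 -> 9 -> 6 -> 3 -> 2 -> 5 -> 4 -> 7

The budget equals the shortest possible length, so every move has to be on a shortest route through the required cells.
Route from 8: right to 9, 2× up (reaching 3), left to 2, down to 5, left to 4, down to 7 — 7 moves in all.
Check: all required cells visited; 7 ≤ 7 moves.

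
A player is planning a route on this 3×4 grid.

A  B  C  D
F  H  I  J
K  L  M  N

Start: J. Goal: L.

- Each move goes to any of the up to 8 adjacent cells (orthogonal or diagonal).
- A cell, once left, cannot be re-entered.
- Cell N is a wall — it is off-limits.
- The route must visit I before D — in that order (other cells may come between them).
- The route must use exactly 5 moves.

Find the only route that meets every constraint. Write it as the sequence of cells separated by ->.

J -> I -> D -> C -> H -> L

The waypoints must appear in the order I, D, with no cell reused.
Route from J: left to I, up-right to D, left to C, down-left to H, down to L — 5 moves in all.
Check: order respected (I at step 1, D at step 2); 5 moves as required.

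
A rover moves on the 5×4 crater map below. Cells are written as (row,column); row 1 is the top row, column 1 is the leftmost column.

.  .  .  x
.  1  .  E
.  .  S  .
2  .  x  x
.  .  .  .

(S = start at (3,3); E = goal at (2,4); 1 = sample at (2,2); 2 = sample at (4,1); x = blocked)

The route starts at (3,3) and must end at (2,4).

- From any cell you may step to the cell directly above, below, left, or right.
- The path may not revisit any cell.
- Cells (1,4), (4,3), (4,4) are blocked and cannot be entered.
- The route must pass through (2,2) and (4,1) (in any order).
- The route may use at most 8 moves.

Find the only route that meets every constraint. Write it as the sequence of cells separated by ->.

(3,3) -> (3,2) -> (4,2) -> (4,1) -> (3,1) -> (2,1) -> (2,2) -> (2,3) -> (2,4)

Any route must reach (2,2) and (4,1) and still end at (2,4) within 8 moves, so the order of the required stops is forced.
Route from (3,3): left to (3,2), down to (4,2), left to (4,1), 2× up (reaching (2,1)), 3× right (reaching (2,4)) — 8 moves in all.
Check: all required cells visited; 8 ≤ 8 moves.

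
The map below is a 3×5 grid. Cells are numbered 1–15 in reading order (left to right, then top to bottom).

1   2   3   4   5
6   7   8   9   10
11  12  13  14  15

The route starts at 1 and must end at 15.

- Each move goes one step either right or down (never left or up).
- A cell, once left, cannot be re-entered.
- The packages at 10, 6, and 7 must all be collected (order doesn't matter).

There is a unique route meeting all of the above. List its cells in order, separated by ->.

Moves only go right or down, so the column and row indices never decrease.
Route from 1: down to 6, 4× right (reaching 10), down to 15 — 6 moves in all.
Check: all required cells visited.

1 -> 6 -> 7 -> 8 -> 9 -> 10 -> 15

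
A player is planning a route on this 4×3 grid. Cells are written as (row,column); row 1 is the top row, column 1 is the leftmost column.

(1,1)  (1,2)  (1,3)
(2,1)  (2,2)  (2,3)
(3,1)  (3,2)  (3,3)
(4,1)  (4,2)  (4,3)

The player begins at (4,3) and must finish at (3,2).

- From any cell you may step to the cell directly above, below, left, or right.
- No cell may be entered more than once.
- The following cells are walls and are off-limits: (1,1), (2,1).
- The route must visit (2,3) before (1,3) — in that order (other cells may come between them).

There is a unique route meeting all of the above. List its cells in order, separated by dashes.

The waypoints must appear in the order (2,3), (1,3), with no cell reused.
Route from (4,3): 3× up (reaching (1,3)), left to (1,2), 2× down (reaching (3,2)) — 6 moves in all.
Check: order respected ((2,3) at step 2, (1,3) at step 3).

(4,3) - (3,3) - (2,3) - (1,3) - (1,2) - (2,2) - (3,2)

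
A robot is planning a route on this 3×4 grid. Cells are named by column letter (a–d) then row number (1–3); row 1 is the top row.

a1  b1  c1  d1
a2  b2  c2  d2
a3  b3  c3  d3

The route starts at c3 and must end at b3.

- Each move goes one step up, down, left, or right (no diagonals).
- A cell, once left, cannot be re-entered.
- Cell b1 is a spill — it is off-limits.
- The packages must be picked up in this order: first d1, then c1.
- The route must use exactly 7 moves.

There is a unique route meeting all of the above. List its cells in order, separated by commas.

The waypoints must appear in the order d1, c1, with no cell reused.
Route from c3: right 1 to d3, up 2 to d1, left 1 to c1, down 1 to c2, left 1 to b2, down 1 to b3 — 7 moves in all.
Check: order respected (d1 at step 3, c1 at step 4); 7 moves as required.

c3, d3, d2, d1, c1, c2, b2, b3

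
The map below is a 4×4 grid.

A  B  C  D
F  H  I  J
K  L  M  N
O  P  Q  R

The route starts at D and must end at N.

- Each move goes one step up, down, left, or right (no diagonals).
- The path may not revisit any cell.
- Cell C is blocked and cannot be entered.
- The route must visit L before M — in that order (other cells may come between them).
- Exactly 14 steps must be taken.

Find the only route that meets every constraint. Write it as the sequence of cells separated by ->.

The waypoints must appear in the order L, M, with no cell reused.
Route from D: down to J, 2× left (reaching H), up to B, left to A, 3× down (reaching O), right to P, up to L, right to M, down to Q, right to R, up to N — 14 moves in all.
Check: order respected (L at step 10, M at step 11); 14 moves as required.

D -> J -> I -> H -> B -> A -> F -> K -> O -> P -> L -> M -> Q -> R -> N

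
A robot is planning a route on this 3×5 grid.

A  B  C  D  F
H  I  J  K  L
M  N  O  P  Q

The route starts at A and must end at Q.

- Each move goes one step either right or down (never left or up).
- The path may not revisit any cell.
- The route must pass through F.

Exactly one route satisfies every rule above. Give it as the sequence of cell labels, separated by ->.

Moves only go right or down, so the column and row indices never decrease.
Route from A: 4× right (reaching F), 2× down (reaching Q) — 6 moves in all.
Check: all required cells visited.

A -> B -> C -> D -> F -> L -> Q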